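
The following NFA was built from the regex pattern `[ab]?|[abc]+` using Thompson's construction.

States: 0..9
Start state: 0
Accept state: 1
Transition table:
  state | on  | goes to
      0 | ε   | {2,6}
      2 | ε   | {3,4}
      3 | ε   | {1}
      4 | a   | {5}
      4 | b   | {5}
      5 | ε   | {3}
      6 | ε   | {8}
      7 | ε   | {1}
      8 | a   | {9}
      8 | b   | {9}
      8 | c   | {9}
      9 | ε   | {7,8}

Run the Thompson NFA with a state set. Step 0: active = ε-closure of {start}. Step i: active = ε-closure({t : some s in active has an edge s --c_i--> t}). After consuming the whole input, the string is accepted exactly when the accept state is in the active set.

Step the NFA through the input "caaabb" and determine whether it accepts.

Answer: ACCEPT

Steps:
initial (ε-close {0}): {0,1,2,3,4,6,8}
'c' @ 1: {1,7,8,9}  [accepting]
'a' @ 2: {1,7,8,9}  [accepting]
'a' @ 3: {1,7,8,9}  [accepting]
'a' @ 4: {1,7,8,9}  [accepting]
'b' @ 5: {1,7,8,9}  [accepting]
'b' @ 6: {1,7,8,9}  [accepting]
end set {1,7,8,9} — state 1 in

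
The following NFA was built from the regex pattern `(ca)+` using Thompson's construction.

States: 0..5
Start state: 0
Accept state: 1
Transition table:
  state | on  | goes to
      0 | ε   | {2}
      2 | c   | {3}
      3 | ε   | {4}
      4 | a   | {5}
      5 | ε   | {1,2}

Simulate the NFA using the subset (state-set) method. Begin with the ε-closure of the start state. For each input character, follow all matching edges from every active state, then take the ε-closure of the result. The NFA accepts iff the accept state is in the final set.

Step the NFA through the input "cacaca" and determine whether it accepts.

start: ε-closure({0}) = {0,2}
'c' @ 1: {3,4}
'a' @ 2: {1,2,5}  ✓accept
'c' @ 3: {3,4}
'a' @ 4: {1,2,5}  ✓accept
'c' @ 5: {3,4}
'a' @ 6: {1,2,5}  ✓accept
end set {1,2,5} — state 1 in

Answer: ACCEPT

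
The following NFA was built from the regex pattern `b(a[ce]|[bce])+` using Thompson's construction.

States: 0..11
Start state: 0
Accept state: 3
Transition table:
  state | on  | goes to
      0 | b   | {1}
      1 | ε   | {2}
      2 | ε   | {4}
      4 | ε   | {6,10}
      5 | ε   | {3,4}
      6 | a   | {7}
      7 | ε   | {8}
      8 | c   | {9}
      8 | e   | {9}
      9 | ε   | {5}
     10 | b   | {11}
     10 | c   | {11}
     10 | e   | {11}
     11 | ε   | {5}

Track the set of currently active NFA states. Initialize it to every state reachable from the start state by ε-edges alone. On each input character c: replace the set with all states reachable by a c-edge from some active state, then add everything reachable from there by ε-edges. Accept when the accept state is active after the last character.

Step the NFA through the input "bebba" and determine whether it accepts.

initial (ε-close {0}): {0}
'b' @ 1: {1,2,4,6,10}
'e' @ 2: {3,4,5,6,10,11}  (accept∈set)
'b' @ 3: {3,4,5,6,10,11}  (accept∈set)
'b' @ 4: {3,4,5,6,10,11}  (accept∈set)
'a' @ 5: {7,8}
after full input: {7,8}  (accept=3 not in)

Answer: REJECT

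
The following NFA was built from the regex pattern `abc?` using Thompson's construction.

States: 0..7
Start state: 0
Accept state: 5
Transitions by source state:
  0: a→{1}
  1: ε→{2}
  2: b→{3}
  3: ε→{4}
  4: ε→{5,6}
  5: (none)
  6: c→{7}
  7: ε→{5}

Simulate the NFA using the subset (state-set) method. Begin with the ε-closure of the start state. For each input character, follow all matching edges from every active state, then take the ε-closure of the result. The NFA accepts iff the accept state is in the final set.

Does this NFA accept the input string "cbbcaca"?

start: ε-closure({0}) = {0}
'c' @ 1: {}  — no active states
rest 'bbcaca' ignored (set empty)
after full input: {}  (accept=5 not in)

Answer: REJECT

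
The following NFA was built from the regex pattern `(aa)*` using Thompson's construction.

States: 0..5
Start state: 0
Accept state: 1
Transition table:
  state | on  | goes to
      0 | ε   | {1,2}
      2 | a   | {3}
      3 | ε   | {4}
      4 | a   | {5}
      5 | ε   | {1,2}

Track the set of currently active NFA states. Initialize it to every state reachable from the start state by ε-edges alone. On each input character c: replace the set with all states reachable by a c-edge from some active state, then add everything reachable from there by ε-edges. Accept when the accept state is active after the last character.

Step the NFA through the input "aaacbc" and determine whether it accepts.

Answer: REJECT

Derivation:
initial (ε-close {0}): {0,1,2}
'a' @ 1: {3,4}
'a' @ 2: {1,2,5}  ✓accept
'a' @ 3: {3,4}
'c' @ 4: {}  — dead — no transitions
rest 'bc' ignored (set empty)
end set {} — state 1 not in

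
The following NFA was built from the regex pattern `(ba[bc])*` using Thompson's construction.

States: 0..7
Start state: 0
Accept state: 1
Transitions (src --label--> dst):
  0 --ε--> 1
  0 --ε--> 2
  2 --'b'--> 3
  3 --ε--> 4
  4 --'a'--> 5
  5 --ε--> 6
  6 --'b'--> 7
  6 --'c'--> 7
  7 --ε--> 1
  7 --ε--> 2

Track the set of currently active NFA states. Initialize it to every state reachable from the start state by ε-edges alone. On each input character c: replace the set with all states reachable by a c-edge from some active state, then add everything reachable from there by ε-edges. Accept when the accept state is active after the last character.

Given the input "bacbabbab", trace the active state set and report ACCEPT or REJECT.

Answer: ACCEPT

Trace:
initial (ε-close {0}): {0,1,2}
'b' @ 1: {3,4}
'a' @ 2: {5,6}
'c' @ 3: {1,2,7}  (accept∈set)
'b' @ 4: {3,4}
'a' @ 5: {5,6}
'b' @ 6: {1,2,7}  (accept∈set)
'b' @ 7: {3,4}
'a' @ 8: {5,6}
'b' @ 9: {1,2,7}  (accept∈set)
end set {1,2,7} — state 1 in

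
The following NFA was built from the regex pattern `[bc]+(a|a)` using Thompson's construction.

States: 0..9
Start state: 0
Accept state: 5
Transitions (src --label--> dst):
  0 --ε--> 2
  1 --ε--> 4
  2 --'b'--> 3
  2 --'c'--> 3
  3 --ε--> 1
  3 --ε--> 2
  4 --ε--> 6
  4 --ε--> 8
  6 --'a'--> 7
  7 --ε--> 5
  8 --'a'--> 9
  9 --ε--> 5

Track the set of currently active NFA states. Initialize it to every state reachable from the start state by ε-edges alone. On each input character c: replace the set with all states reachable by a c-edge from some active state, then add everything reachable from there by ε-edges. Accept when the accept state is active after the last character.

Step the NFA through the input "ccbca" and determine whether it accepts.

Answer: ACCEPT

Derivation:
start: ε-closure({0}) = {0,2}
'c' @ 1: {1,2,3,4,6,8}
'c' @ 2: {1,2,3,4,6,8}
'b' @ 3: {1,2,3,4,6,8}
'c' @ 4: {1,2,3,4,6,8}
'a' @ 5: {5,7,9}  (accept∈set)
final: {5,7,9}; accept 5 in set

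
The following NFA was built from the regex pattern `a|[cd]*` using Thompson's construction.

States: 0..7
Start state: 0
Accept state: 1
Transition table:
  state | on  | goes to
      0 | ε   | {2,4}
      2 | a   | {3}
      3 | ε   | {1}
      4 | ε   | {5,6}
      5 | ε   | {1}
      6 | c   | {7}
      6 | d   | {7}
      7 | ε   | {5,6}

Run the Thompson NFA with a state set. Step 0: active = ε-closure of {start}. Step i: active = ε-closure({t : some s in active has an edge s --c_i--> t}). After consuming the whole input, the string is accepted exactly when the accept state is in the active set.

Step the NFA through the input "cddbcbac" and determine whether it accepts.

S₀ = ε-closure({0}) = {0,1,2,4,5,6}
'c' @ 1: {1,5,6,7}  (accept∈set)
'd' @ 2: {1,5,6,7}  (accept∈set)
'd' @ 3: {1,5,6,7}  (accept∈set)
'b' @ 4: {}  — dead — no transitions
rest 'cbac' ignored (set empty)
after full input: {}  (accept=1 not in)

Answer: REJECT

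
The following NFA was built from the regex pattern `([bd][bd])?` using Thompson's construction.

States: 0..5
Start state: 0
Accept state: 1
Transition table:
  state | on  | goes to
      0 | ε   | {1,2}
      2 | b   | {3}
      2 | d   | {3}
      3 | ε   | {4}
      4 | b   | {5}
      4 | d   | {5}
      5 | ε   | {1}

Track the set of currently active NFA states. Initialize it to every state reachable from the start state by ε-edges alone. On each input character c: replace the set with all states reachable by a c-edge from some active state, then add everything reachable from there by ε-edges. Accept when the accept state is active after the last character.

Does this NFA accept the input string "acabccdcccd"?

start: ε-closure({0}) = {0,1,2}
'a' @ 1: {}  — no active states
rest 'cabccdcccd' ignored (set empty)
final: {}; accept 1 not in set

Answer: REJECT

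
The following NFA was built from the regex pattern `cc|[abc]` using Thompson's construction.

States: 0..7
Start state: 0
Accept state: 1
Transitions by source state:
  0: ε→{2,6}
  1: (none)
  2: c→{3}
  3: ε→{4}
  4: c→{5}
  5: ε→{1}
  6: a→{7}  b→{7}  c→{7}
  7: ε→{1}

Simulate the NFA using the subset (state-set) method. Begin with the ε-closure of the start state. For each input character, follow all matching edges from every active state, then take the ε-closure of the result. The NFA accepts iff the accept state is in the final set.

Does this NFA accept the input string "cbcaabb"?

initial (ε-close {0}): {0,2,6}
'c' @ 1: {1,3,4,7}  ✓accept
'b' @ 2: {}  — dead — no transitions
rest 'caabb' ignored (set empty)
after full input: {}  (accept=1 not in)

Answer: REJECT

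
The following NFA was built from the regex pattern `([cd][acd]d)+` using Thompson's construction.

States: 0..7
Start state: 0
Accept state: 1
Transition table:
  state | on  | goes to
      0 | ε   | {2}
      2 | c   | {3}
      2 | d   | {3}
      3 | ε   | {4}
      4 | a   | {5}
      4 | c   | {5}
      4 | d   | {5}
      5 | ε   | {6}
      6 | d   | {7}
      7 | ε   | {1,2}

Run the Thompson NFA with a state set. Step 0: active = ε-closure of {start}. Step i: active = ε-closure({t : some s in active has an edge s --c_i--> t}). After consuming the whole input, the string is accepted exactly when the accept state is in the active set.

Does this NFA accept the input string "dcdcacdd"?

Answer: REJECT

Steps:
start: ε-closure({0}) = {0,2}
'd' @ 1: {3,4}
'c' @ 2: {5,6}
'd' @ 3: {1,2,7}  (accept∈set)
'c' @ 4: {3,4}
'a' @ 5: {5,6}
'c' @ 6: {}  — state set empty
rest 'dd' ignored (set empty)
after full input: {}  (accept=1 not in)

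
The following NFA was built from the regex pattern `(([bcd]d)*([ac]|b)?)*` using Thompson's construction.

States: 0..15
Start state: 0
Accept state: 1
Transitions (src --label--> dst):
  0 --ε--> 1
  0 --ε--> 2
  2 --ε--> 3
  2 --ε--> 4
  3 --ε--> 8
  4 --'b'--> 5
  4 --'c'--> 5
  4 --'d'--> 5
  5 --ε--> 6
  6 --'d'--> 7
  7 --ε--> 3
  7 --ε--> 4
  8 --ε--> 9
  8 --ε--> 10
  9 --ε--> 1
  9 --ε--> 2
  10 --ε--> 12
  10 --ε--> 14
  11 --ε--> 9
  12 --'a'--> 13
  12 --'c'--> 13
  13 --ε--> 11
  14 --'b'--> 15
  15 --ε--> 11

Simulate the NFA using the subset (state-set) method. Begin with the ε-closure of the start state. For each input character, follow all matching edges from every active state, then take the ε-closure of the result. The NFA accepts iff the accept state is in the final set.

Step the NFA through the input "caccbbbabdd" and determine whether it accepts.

S₀ = ε-closure({0}) = {0,1,2,3,4,8,9,10,12,14}
'c' @ 1: {1,2,3,4,5,6,8,9,10,11,12,13,14}  [accepting]
'a' @ 2: {1,2,3,4,8,9,10,11,12,13,14}  [accepting]
'c' @ 3: {1,2,3,4,5,6,8,9,10,11,12,13,14}  [accepting]
'c' @ 4: {1,2,3,4,5,6,8,9,10,11,12,13,14}  [accepting]
'b' @ 5: {1,2,3,4,5,6,8,9,10,11,12,14,15}  [accepting]
'b' @ 6: {1,2,3,4,5,6,8,9,10,11,12,14,15}  [accepting]
'b' @ 7: {1,2,3,4,5,6,8,9,10,11,12,14,15}  [accepting]
'a' @ 8: {1,2,3,4,8,9,10,11,12,13,14}  [accepting]
'b' @ 9: {1,2,3,4,5,6,8,9,10,11,12,14,15}  [accepting]
'd' @ 10: {1,2,3,4,5,6,7,8,9,10,12,14}  [accepting]
'd' @ 11: {1,2,3,4,5,6,7,8,9,10,12,14}  [accepting]
final: {1,2,3,4,5,6,7,8,9,10,12,14}; accept 1 in set

Answer: ACCEPT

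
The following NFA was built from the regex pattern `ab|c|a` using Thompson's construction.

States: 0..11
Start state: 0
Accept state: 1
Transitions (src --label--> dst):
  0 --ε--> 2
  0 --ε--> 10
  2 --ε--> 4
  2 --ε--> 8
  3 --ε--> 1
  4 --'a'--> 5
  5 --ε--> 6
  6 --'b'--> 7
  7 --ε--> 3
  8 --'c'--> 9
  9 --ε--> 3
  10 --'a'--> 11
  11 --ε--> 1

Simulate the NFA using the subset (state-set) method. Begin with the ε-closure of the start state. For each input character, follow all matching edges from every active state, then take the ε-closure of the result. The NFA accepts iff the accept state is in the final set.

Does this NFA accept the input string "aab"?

Answer: REJECT

Trace:
initial (ε-close {0}): {0,2,4,8,10}
'a' @ 1: {1,5,6,11}  [accepting]
'a' @ 2: {}  — no active states
rest 'b' ignored (set empty)
after full input: {}  (accept=1 not in)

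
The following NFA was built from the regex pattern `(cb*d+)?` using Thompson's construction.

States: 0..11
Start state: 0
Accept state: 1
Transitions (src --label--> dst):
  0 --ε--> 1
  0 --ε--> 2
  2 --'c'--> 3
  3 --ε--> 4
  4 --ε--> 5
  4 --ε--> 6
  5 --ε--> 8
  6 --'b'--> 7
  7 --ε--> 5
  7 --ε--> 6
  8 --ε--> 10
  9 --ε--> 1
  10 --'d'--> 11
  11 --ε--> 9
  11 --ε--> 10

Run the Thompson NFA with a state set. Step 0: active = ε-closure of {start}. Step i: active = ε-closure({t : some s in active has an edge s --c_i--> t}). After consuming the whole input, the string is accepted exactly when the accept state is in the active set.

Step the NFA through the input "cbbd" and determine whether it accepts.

S₀ = ε-closure({0}) = {0,1,2}
'c' @ 1: {3,4,5,6,8,10}
'b' @ 2: {5,6,7,8,10}
'b' @ 3: {5,6,7,8,10}
'd' @ 4: {1,9,10,11}  (accept∈set)
final: {1,9,10,11}; accept 1 in set

Answer: ACCEPT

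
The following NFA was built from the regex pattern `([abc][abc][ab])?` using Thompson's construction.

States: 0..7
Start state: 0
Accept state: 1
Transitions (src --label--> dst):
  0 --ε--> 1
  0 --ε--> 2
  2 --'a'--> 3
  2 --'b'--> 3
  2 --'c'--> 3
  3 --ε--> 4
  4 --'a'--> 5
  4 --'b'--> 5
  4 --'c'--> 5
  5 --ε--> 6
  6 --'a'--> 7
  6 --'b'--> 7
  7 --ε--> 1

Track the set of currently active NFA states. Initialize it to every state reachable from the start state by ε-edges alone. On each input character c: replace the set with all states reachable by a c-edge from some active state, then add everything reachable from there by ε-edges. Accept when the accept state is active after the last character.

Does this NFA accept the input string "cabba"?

Answer: REJECT

Steps:
S₀ = ε-closure({0}) = {0,1,2}
'c' @ 1: {3,4}
'a' @ 2: {5,6}
'b' @ 3: {1,7}  [accepting]
'b' @ 4: {}  — dead — no transitions
rest 'a' ignored (set empty)
final: {}; accept 1 not in set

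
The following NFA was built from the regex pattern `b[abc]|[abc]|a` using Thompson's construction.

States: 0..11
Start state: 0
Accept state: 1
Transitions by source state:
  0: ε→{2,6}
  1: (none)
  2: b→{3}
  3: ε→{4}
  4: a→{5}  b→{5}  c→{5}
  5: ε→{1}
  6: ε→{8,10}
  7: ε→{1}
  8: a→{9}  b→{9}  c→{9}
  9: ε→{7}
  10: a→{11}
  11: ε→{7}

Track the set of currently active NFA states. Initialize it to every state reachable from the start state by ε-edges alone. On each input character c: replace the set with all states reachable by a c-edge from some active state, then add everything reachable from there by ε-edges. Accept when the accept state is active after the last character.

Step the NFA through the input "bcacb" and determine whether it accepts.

initial (ε-close {0}): {0,2,6,8,10}
'b' @ 1: {1,3,4,7,9}  ✓accept
'c' @ 2: {1,5}  ✓accept
'a' @ 3: {}  — no active states
rest 'cb' ignored (set empty)
end set {} — state 1 not in

Answer: REJECT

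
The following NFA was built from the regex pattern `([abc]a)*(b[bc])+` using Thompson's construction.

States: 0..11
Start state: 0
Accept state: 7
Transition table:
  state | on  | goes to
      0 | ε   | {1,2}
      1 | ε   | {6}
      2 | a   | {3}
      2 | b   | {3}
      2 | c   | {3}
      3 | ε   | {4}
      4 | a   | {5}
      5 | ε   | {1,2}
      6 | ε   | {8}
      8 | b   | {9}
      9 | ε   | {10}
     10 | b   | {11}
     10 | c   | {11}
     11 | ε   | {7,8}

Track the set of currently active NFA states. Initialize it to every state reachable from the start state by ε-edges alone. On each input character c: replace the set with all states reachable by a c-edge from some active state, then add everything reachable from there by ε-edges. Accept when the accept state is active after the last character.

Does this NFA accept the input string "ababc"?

start: ε-closure({0}) = {0,1,2,6,8}
'a' @ 1: {3,4}
'b' @ 2: {}  — state set empty
rest 'abc' ignored (set empty)
final: {}; accept 7 not in set

Answer: REJECT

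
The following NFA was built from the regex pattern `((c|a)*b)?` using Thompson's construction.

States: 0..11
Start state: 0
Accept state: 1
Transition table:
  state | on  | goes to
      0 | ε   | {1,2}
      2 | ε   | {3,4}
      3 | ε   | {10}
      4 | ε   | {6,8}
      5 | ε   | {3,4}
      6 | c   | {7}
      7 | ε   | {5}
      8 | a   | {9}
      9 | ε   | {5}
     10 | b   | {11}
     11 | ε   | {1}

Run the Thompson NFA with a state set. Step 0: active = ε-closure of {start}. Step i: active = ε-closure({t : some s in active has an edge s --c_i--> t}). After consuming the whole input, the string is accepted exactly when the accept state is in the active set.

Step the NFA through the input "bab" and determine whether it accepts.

Answer: REJECT

Steps:
start: ε-closure({0}) = {0,1,2,3,4,6,8,10}
'b' @ 1: {1,11}  ✓accept
'a' @ 2: {}  — state set empty
rest 'b' ignored (set empty)
end set {} — state 1 not in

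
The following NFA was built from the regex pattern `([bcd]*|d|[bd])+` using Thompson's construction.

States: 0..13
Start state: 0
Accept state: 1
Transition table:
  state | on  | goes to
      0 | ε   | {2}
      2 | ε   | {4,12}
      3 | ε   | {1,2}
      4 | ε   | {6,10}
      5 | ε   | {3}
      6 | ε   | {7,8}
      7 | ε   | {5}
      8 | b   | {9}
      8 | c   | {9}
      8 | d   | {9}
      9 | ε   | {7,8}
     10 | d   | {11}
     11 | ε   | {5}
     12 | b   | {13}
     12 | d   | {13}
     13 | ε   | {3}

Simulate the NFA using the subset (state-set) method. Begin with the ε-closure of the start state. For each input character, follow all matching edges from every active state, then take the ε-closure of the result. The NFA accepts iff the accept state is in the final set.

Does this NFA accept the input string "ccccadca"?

initial (ε-close {0}): {0,1,2,3,4,5,6,7,8,10,12}
'c' @ 1: {1,2,3,4,5,6,7,8,9,10,12}  ✓accept
'c' @ 2: {1,2,3,4,5,6,7,8,9,10,12}  ✓accept
'c' @ 3: {1,2,3,4,5,6,7,8,9,10,12}  ✓accept
'c' @ 4: {1,2,3,4,5,6,7,8,9,10,12}  ✓accept
'a' @ 5: {}  — no active states
rest 'dca' ignored (set empty)
after full input: {}  (accept=1 not in)

Answer: REJECT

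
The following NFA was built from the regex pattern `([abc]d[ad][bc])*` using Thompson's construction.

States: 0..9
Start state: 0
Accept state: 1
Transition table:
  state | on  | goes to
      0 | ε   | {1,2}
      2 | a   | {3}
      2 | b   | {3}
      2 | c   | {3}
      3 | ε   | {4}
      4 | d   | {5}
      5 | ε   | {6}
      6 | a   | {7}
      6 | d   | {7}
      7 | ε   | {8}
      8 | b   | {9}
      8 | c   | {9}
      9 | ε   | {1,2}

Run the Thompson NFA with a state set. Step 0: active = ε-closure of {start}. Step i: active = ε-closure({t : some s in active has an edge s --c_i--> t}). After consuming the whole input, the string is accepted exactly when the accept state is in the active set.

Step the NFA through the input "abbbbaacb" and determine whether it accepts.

initial (ε-close {0}): {0,1,2}
'a' @ 1: {3,4}
'b' @ 2: {}  — dead — no transitions
rest 'bbbaacb' ignored (set empty)
end set {} — state 1 not in

Answer: REJECT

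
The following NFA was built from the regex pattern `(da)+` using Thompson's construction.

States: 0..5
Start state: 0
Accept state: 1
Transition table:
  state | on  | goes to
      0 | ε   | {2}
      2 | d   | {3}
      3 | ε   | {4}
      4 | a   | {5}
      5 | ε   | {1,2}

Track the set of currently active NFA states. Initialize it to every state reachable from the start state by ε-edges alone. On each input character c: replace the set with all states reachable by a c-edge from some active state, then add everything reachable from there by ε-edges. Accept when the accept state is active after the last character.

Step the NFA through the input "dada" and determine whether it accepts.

Answer: ACCEPT

Trace:
S₀ = ε-closure({0}) = {0,2}
'd' @ 1: {3,4}
'a' @ 2: {1,2,5}  [accepting]
'd' @ 3: {3,4}
'a' @ 4: {1,2,5}  [accepting]
final: {1,2,5}; accept 1 in set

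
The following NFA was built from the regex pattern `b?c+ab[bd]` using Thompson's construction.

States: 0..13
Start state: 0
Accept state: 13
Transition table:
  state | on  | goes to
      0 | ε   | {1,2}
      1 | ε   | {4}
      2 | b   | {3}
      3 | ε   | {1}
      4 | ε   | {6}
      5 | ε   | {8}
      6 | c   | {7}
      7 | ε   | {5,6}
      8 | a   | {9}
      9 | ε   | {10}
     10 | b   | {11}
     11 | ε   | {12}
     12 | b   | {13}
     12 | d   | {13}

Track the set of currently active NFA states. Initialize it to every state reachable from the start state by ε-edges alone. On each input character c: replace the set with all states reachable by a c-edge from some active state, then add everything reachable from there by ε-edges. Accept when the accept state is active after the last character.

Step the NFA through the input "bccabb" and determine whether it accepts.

start: ε-closure({0}) = {0,1,2,4,6}
'b' @ 1: {1,3,4,6}
'c' @ 2: {5,6,7,8}
'c' @ 3: {5,6,7,8}
'a' @ 4: {9,10}
'b' @ 5: {11,12}
'b' @ 6: {13}  ✓accept
final: {13}; accept 13 in set

Answer: ACCEPT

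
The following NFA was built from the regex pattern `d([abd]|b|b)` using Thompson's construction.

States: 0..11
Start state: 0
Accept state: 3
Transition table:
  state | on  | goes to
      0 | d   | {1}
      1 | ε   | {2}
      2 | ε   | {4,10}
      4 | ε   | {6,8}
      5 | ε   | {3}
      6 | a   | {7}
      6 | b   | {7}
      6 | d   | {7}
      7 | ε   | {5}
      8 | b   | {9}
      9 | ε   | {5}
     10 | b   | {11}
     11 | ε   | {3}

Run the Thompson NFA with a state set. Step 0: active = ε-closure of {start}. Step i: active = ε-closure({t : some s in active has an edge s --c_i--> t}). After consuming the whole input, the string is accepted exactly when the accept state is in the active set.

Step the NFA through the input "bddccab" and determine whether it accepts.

Answer: REJECT

Steps:
S₀ = ε-closure({0}) = {0}
'b' @ 1: {}  — no active states
rest 'ddccab' ignored (set empty)
after full input: {}  (accept=3 not in)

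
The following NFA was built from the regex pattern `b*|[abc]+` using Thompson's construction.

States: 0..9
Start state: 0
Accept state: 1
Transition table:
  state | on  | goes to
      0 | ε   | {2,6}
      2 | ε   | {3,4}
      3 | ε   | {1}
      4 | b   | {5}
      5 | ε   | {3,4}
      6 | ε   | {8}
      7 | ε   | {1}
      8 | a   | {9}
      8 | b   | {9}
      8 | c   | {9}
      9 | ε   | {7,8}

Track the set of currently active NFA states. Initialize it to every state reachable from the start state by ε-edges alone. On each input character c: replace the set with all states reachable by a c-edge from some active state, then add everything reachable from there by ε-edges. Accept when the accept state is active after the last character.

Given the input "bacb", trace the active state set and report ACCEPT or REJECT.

initial (ε-close {0}): {0,1,2,3,4,6,8}
'b' @ 1: {1,3,4,5,7,8,9}  [accepting]
'a' @ 2: {1,7,8,9}  [accepting]
'c' @ 3: {1,7,8,9}  [accepting]
'b' @ 4: {1,7,8,9}  [accepting]
final: {1,7,8,9}; accept 1 in set

Answer: ACCEPT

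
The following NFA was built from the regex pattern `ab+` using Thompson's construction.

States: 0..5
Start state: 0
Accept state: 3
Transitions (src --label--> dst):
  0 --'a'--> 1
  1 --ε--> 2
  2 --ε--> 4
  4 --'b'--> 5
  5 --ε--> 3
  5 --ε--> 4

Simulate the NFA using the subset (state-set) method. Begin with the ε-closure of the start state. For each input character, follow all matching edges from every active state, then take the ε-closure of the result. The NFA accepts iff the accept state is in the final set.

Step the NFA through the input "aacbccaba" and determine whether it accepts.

Answer: REJECT

Steps:
S₀ = ε-closure({0}) = {0}
'a' @ 1: {1,2,4}
'a' @ 2: {}  — no active states
rest 'cbccaba' ignored (set empty)
after full input: {}  (accept=3 not in)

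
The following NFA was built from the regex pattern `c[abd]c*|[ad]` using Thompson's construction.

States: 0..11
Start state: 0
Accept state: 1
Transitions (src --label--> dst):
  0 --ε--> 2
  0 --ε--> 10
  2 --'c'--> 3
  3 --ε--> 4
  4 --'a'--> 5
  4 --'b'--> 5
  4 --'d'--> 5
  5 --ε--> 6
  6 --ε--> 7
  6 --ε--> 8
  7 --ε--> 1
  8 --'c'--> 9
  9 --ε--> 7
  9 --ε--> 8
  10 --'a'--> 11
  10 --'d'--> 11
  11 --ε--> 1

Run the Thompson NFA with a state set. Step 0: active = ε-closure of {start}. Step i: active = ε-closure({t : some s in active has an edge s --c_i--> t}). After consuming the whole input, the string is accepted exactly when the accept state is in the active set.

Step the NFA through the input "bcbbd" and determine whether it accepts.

Answer: REJECT

Steps:
initial (ε-close {0}): {0,2,10}
'b' @ 1: {}  — state set empty
rest 'cbbd' ignored (set empty)
after full input: {}  (accept=1 not in)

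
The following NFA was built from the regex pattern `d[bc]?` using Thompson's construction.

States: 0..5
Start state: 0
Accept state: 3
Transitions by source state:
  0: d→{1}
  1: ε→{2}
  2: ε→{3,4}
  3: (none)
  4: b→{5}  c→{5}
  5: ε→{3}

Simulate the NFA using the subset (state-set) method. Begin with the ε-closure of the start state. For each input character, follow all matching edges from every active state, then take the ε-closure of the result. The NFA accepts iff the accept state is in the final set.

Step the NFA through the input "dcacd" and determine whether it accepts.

S₀ = ε-closure({0}) = {0}
'd' @ 1: {1,2,3,4}  (accept∈set)
'c' @ 2: {3,5}  (accept∈set)
'a' @ 3: {}  — dead — no transitions
rest 'cd' ignored (set empty)
final: {}; accept 3 not in set

Answer: REJECT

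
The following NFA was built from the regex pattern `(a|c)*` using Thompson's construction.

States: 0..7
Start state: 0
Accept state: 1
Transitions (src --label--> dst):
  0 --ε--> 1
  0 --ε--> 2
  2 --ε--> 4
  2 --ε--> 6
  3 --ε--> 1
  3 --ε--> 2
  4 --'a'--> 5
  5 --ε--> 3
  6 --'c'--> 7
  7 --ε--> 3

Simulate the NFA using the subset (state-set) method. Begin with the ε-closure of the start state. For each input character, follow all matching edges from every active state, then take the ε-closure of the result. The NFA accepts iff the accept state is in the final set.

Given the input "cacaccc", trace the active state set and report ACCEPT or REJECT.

Answer: ACCEPT

Trace:
start: ε-closure({0}) = {0,1,2,4,6}
'c' @ 1: {1,2,3,4,6,7}  [accepting]
'a' @ 2: {1,2,3,4,5,6}  [accepting]
'c' @ 3: {1,2,3,4,6,7}  [accepting]
'a' @ 4: {1,2,3,4,5,6}  [accepting]
'c' @ 5: {1,2,3,4,6,7}  [accepting]
'c' @ 6: {1,2,3,4,6,7}  [accepting]
'c' @ 7: {1,2,3,4,6,7}  [accepting]
after full input: {1,2,3,4,6,7}  (accept=1 in)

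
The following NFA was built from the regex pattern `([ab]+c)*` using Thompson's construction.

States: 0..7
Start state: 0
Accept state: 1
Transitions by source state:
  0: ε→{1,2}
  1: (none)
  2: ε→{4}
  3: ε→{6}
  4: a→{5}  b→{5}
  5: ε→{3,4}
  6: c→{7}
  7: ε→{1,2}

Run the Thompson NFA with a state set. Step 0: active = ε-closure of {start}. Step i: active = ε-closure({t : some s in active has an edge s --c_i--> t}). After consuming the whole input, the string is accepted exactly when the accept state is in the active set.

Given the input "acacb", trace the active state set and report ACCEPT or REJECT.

S₀ = ε-closure({0}) = {0,1,2,4}
'a' @ 1: {3,4,5,6}
'c' @ 2: {1,2,4,7}  (accept∈set)
'a' @ 3: {3,4,5,6}
'c' @ 4: {1,2,4,7}  (accept∈set)
'b' @ 5: {3,4,5,6}
after full input: {3,4,5,6}  (accept=1 not in)

Answer: REJECT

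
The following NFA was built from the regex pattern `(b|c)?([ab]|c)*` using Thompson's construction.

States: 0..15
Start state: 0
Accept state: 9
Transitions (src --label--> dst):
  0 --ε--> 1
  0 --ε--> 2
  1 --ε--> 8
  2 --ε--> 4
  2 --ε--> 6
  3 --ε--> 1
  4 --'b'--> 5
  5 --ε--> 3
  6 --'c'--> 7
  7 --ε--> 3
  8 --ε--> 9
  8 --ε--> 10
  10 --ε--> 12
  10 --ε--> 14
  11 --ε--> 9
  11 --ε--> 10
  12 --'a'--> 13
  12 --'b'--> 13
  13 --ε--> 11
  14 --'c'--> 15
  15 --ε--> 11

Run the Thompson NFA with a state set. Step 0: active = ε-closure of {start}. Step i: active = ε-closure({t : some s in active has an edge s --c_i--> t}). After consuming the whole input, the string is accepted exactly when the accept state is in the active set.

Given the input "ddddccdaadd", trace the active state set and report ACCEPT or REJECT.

start: ε-closure({0}) = {0,1,2,4,6,8,9,10,12,14}
'd' @ 1: {}  — no active states
rest 'dddccdaadd' ignored (set empty)
end set {} — state 9 not in

Answer: REJECT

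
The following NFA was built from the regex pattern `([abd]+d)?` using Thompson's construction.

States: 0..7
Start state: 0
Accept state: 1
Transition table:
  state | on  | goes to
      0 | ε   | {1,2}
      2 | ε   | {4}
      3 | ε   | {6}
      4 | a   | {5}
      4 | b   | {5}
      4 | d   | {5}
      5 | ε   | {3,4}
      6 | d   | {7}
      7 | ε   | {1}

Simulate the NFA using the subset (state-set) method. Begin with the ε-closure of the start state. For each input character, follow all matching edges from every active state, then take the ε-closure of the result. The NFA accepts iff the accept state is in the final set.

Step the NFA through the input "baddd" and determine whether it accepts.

S₀ = ε-closure({0}) = {0,1,2,4}
'b' @ 1: {3,4,5,6}
'a' @ 2: {3,4,5,6}
'd' @ 3: {1,3,4,5,6,7}  ✓accept
'd' @ 4: {1,3,4,5,6,7}  ✓accept
'd' @ 5: {1,3,4,5,6,7}  ✓accept
end set {1,3,4,5,6,7} — state 1 in

Answer: ACCEPT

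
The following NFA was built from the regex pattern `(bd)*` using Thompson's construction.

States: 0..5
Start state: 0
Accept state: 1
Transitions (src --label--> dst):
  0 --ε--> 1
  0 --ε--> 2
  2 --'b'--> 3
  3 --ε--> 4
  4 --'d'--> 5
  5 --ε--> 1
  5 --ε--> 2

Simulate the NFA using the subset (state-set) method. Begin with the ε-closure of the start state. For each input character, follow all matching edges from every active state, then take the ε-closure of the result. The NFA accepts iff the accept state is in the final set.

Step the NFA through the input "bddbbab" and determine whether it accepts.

start: ε-closure({0}) = {0,1,2}
'b' @ 1: {3,4}
'd' @ 2: {1,2,5}  [accepting]
'd' @ 3: {}  — state set empty
rest 'bbab' ignored (set empty)
final: {}; accept 1 not in set

Answer: REJECT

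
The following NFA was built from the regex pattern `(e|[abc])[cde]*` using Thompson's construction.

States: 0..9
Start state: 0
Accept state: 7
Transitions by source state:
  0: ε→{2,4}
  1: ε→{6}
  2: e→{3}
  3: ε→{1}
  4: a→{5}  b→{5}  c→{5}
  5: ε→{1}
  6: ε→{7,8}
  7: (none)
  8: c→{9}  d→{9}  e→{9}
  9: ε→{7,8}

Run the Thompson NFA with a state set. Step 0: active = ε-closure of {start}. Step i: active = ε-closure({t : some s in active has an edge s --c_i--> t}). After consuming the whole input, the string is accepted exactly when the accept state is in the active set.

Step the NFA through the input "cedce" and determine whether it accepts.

initial (ε-close {0}): {0,2,4}
'c' @ 1: {1,5,6,7,8}  ✓accept
'e' @ 2: {7,8,9}  ✓accept
'd' @ 3: {7,8,9}  ✓accept
'c' @ 4: {7,8,9}  ✓accept
'e' @ 5: {7,8,9}  ✓accept
final: {7,8,9}; accept 7 in set

Answer: ACCEPT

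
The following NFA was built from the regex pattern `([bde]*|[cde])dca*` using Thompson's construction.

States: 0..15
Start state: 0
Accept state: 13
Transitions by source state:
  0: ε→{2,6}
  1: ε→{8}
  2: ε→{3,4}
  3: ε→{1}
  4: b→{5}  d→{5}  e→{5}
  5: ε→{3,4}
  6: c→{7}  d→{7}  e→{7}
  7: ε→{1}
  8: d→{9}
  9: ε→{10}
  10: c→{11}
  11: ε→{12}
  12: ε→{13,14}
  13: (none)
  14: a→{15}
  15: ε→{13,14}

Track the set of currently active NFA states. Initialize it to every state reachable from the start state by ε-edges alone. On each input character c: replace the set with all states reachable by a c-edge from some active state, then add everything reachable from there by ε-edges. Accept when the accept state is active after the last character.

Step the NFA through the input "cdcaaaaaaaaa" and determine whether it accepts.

initial (ε-close {0}): {0,1,2,3,4,6,8}
'c' @ 1: {1,7,8}
'd' @ 2: {9,10}
'c' @ 3: {11,12,13,14}  ✓accept
'a' @ 4: {13,14,15}  ✓accept
'a' @ 5: {13,14,15}  ✓accept
'a' @ 6: {13,14,15}  ✓accept
'a' @ 7: {13,14,15}  ✓accept
'a' @ 8: {13,14,15}  ✓accept
'a' @ 9: {13,14,15}  ✓accept
'a' @ 10: {13,14,15}  ✓accept
'a' @ 11: {13,14,15}  ✓accept
'a' @ 12: {13,14,15}  ✓accept
after full input: {13,14,15}  (accept=13 in)

Answer: ACCEPT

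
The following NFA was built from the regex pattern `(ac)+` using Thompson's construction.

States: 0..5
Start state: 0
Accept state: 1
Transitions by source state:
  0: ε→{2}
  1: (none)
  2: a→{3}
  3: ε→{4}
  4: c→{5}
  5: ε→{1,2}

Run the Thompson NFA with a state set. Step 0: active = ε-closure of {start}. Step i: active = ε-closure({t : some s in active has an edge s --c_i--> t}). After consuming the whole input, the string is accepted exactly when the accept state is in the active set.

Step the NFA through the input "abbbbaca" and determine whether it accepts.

S₀ = ε-closure({0}) = {0,2}
'a' @ 1: {3,4}
'b' @ 2: {}  — state set empty
rest 'bbbaca' ignored (set empty)
end set {} — state 1 not in

Answer: REJECT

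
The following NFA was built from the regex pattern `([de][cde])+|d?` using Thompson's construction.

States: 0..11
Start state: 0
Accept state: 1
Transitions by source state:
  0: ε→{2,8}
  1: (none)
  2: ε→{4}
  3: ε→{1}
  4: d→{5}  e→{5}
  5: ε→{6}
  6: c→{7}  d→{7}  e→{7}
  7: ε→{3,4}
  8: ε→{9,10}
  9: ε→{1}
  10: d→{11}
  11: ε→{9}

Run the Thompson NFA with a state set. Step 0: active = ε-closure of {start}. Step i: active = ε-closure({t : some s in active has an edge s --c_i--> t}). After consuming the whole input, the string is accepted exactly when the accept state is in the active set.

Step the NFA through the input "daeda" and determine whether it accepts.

S₀ = ε-closure({0}) = {0,1,2,4,8,9,10}
'd' @ 1: {1,5,6,9,11}  ✓accept
'a' @ 2: {}  — dead — no transitions
rest 'eda' ignored (set empty)
end set {} — state 1 not in

Answer: REJECT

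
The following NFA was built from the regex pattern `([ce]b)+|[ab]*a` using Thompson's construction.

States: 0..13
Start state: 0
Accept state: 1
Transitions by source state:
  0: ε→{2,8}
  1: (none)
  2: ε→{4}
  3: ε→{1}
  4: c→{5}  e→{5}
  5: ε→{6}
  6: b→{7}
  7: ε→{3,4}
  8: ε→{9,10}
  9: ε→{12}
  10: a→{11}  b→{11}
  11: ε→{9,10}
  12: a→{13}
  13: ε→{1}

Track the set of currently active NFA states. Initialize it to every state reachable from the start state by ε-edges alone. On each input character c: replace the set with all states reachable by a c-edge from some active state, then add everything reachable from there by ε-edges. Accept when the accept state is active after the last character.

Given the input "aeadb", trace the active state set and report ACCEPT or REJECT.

Answer: REJECT

Steps:
initial (ε-close {0}): {0,2,4,8,9,10,12}
'a' @ 1: {1,9,10,11,12,13}  ✓accept
'e' @ 2: {}  — state set empty
rest 'adb' ignored (set empty)
after full input: {}  (accept=1 not in)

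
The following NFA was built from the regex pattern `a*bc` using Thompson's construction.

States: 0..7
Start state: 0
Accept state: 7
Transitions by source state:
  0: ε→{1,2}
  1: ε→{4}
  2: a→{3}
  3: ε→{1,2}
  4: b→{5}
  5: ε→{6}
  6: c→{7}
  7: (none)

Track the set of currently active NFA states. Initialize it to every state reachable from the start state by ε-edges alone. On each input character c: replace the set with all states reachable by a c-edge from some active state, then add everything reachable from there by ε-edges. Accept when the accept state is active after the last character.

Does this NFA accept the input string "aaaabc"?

S₀ = ε-closure({0}) = {0,1,2,4}
'a' @ 1: {1,2,3,4}
'a' @ 2: {1,2,3,4}
'a' @ 3: {1,2,3,4}
'a' @ 4: {1,2,3,4}
'b' @ 5: {5,6}
'c' @ 6: {7}  [accepting]
final: {7}; accept 7 in set

Answer: ACCEPT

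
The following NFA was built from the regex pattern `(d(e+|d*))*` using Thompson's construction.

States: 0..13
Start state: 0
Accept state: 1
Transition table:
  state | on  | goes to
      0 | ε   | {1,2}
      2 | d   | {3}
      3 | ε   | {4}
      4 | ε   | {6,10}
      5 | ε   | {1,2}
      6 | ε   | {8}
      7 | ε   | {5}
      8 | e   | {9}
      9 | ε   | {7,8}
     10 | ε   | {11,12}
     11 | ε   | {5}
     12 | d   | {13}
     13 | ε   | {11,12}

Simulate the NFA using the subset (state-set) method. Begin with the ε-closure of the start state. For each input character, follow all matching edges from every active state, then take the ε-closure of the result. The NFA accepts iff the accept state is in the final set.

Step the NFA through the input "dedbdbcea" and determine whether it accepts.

Answer: REJECT

Trace:
start: ε-closure({0}) = {0,1,2}
'd' @ 1: {1,2,3,4,5,6,8,10,11,12}  (accept∈set)
'e' @ 2: {1,2,5,7,8,9}  (accept∈set)
'd' @ 3: {1,2,3,4,5,6,8,10,11,12}  (accept∈set)
'b' @ 4: {}  — state set empty
rest 'dbcea' ignored (set empty)
after full input: {}  (accept=1 not in)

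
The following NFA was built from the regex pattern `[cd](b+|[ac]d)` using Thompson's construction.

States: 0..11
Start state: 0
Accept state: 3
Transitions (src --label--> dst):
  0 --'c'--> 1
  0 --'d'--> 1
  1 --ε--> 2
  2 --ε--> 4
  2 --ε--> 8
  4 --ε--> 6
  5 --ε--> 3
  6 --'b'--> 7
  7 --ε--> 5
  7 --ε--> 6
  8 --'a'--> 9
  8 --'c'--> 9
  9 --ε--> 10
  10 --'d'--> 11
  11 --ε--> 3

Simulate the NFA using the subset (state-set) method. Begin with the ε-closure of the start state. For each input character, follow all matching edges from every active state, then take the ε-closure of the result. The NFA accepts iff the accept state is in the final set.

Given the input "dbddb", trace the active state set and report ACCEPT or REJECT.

S₀ = ε-closure({0}) = {0}
'd' @ 1: {1,2,4,6,8}
'b' @ 2: {3,5,6,7}  (accept∈set)
'd' @ 3: {}  — no active states
rest 'db' ignored (set empty)
end set {} — state 3 not in

Answer: REJECT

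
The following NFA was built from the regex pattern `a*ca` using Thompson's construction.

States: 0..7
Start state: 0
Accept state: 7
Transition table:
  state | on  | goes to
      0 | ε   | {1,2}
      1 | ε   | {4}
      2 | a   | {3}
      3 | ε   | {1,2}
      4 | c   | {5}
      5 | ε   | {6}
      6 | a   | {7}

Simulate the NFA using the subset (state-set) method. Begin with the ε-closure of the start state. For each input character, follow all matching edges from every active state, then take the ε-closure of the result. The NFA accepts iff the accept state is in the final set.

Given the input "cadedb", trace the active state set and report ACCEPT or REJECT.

Answer: REJECT

Steps:
initial (ε-close {0}): {0,1,2,4}
'c' @ 1: {5,6}
'a' @ 2: {7}  ✓accept
'd' @ 3: {}  — state set empty
rest 'edb' ignored (set empty)
after full input: {}  (accept=7 not in)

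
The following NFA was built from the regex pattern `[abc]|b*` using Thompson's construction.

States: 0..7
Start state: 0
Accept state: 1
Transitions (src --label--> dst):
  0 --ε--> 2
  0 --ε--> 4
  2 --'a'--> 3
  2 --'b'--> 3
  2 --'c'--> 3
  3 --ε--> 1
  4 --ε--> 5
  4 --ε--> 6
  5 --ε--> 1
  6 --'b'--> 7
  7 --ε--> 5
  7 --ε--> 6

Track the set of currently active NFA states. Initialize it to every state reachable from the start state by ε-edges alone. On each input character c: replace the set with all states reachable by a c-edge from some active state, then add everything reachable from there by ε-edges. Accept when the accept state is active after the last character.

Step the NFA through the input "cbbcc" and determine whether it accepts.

Answer: REJECT

Derivation:
S₀ = ε-closure({0}) = {0,1,2,4,5,6}
'c' @ 1: {1,3}  (accept∈set)
'b' @ 2: {}  — no active states
rest 'bcc' ignored (set empty)
after full input: {}  (accept=1 not in)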